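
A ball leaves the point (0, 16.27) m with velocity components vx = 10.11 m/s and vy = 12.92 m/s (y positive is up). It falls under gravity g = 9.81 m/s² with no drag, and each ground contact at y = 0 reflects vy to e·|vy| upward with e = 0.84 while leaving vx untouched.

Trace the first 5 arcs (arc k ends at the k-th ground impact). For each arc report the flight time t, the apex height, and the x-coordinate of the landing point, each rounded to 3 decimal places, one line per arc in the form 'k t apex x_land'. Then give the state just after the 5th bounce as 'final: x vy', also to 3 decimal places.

1 3.565 24.778 36.038
2 3.776 17.483 74.213
3 3.172 12.336 106.279
4 2.664 8.704 133.215
5 2.238 6.142 155.841
final: 155.841 9.221

Arc 1: start y=16.270, vy=12.920 → t=3.565, apex=24.778, x_land=36.038, impact vy=-22.049
  bounce: vy ← 0.84·22.049 = 18.521
Arc 2: start y=0.000, vy=18.521 → t=3.776, apex=17.483, x_land=74.213, impact vy=-18.521
  bounce: vy ← 0.84·18.521 = 15.558
Arc 3: start y=0.000, vy=15.558 → t=3.172, apex=12.336, x_land=106.279, impact vy=-15.558
  bounce: vy ← 0.84·15.558 = 13.068
Arc 4: start y=0.000, vy=13.068 → t=2.664, apex=8.704, x_land=133.215, impact vy=-13.068
  bounce: vy ← 0.84·13.068 = 10.977
Arc 5: start y=0.000, vy=10.977 → t=2.238, apex=6.142, x_land=155.841, impact vy=-10.977
  bounce: vy ← 0.84·10.977 = 9.221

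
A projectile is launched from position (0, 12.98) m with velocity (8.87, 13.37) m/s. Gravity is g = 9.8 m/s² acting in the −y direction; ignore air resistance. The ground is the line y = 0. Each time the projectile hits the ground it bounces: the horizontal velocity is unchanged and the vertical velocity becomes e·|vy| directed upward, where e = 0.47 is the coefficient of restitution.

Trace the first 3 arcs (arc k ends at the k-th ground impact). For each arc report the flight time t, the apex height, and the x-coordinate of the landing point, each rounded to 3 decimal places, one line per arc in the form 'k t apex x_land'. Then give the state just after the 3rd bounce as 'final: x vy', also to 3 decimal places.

Arc 1: start y=12.980, vy=13.370 → t=3.488, apex=22.100, x_land=30.939, impact vy=-20.813
  bounce: vy ← 0.47·20.813 = 9.782
Arc 2: start y=0.000, vy=9.782 → t=1.996, apex=4.882, x_land=48.646, impact vy=-9.782
  bounce: vy ← 0.47·9.782 = 4.598
Arc 3: start y=0.000, vy=4.598 → t=0.938, apex=1.078, x_land=56.968, impact vy=-4.598
  bounce: vy ← 0.47·4.598 = 2.161

1 3.488 22.100 30.939
2 1.996 4.882 48.646
3 0.938 1.078 56.968
final: 56.968 2.161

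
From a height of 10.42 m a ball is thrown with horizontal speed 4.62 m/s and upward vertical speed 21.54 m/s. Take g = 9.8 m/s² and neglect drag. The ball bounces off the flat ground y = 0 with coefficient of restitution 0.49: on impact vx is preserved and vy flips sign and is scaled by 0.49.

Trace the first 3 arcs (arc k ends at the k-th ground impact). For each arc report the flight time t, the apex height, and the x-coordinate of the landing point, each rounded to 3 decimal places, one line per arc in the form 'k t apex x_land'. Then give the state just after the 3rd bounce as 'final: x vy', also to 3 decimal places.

1 4.836 34.092 22.341
2 2.585 8.185 34.283
3 1.267 1.965 40.135
final: 40.135 3.041

Arc 1: start y=10.420, vy=21.540 → t=4.836, apex=34.092, x_land=22.341, impact vy=-25.850
  bounce: vy ← 0.49·25.850 = 12.666
Arc 2: start y=0.000, vy=12.666 → t=2.585, apex=8.185, x_land=34.283, impact vy=-12.666
  bounce: vy ← 0.49·12.666 = 6.206
Arc 3: start y=0.000, vy=6.206 → t=1.267, apex=1.965, x_land=40.135, impact vy=-6.206
  bounce: vy ← 0.49·6.206 = 3.041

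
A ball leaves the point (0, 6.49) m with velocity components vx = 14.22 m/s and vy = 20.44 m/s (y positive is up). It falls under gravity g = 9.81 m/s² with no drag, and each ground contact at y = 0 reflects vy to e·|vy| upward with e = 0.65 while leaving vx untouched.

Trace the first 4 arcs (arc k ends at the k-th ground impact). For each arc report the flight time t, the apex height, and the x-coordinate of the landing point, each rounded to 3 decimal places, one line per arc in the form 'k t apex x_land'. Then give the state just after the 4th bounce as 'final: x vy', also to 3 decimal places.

Arc 1: start y=6.490, vy=20.440 → t=4.464, apex=27.784, x_land=63.472, impact vy=-23.348
  bounce: vy ← 0.65·23.348 = 15.176
Arc 2: start y=0.000, vy=15.176 → t=3.094, apex=11.739, x_land=107.469, impact vy=-15.176
  bounce: vy ← 0.65·15.176 = 9.865
Arc 3: start y=0.000, vy=9.865 → t=2.011, apex=4.960, x_land=136.067, impact vy=-9.865
  bounce: vy ← 0.65·9.865 = 6.412
Arc 4: start y=0.000, vy=6.412 → t=1.307, apex=2.095, x_land=154.656, impact vy=-6.412
  bounce: vy ← 0.65·6.412 = 4.168

1 4.464 27.784 63.472
2 3.094 11.739 107.469
3 2.011 4.960 136.067
4 1.307 2.095 154.656
final: 154.656 4.168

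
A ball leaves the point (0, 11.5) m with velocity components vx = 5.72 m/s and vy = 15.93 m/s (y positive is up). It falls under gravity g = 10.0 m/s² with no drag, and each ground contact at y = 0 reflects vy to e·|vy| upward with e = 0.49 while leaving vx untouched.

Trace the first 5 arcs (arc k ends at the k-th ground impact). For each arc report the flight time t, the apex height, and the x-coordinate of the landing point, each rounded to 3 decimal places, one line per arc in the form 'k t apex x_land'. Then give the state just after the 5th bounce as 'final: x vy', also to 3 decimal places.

1 3.792 24.188 21.693
2 2.155 5.808 34.022
3 1.056 1.394 40.064
4 0.518 0.335 43.024
5 0.254 0.080 44.474
final: 44.474 0.621

Arc 1: start y=11.500, vy=15.930 → t=3.792, apex=24.188, x_land=21.693, impact vy=-21.995
  bounce: vy ← 0.49·21.995 = 10.777
Arc 2: start y=0.000, vy=10.777 → t=2.155, apex=5.808, x_land=34.022, impact vy=-10.777
  bounce: vy ← 0.49·10.777 = 5.281
Arc 3: start y=0.000, vy=5.281 → t=1.056, apex=1.394, x_land=40.064, impact vy=-5.281
  bounce: vy ← 0.49·5.281 = 2.588
Arc 4: start y=0.000, vy=2.588 → t=0.518, apex=0.335, x_land=43.024, impact vy=-2.588
  bounce: vy ← 0.49·2.588 = 1.268
Arc 5: start y=0.000, vy=1.268 → t=0.254, apex=0.080, x_land=44.474, impact vy=-1.268
  bounce: vy ← 0.49·1.268 = 0.621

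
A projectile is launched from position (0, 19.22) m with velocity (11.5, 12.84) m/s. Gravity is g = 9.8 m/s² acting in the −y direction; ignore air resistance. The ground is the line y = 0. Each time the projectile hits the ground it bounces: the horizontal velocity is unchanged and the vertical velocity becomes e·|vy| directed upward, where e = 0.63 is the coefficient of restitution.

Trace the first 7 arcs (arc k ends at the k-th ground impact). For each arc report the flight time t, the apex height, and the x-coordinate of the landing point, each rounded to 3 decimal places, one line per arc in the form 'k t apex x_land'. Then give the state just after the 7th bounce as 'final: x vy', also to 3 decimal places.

1 3.685 27.632 42.376
2 2.992 10.967 76.785
3 1.885 4.353 98.463
4 1.188 1.728 112.120
5 0.748 0.686 120.724
6 0.471 0.272 126.144
7 0.297 0.108 129.559
final: 129.559 0.917

Arc 1: start y=19.220, vy=12.840 → t=3.685, apex=27.632, x_land=42.376, impact vy=-23.272
  bounce: vy ← 0.63·23.272 = 14.661
Arc 2: start y=0.000, vy=14.661 → t=2.992, apex=10.967, x_land=76.785, impact vy=-14.661
  bounce: vy ← 0.63·14.661 = 9.237
Arc 3: start y=0.000, vy=9.237 → t=1.885, apex=4.353, x_land=98.463, impact vy=-9.237
  bounce: vy ← 0.63·9.237 = 5.819
Arc 4: start y=0.000, vy=5.819 → t=1.188, apex=1.728, x_land=112.120, impact vy=-5.819
  bounce: vy ← 0.63·5.819 = 3.666
Arc 5: start y=0.000, vy=3.666 → t=0.748, apex=0.686, x_land=120.724, impact vy=-3.666
  bounce: vy ← 0.63·3.666 = 2.310
Arc 6: start y=0.000, vy=2.310 → t=0.471, apex=0.272, x_land=126.144, impact vy=-2.310
  bounce: vy ← 0.63·2.310 = 1.455
Arc 7: start y=0.000, vy=1.455 → t=0.297, apex=0.108, x_land=129.559, impact vy=-1.455
  bounce: vy ← 0.63·1.455 = 0.917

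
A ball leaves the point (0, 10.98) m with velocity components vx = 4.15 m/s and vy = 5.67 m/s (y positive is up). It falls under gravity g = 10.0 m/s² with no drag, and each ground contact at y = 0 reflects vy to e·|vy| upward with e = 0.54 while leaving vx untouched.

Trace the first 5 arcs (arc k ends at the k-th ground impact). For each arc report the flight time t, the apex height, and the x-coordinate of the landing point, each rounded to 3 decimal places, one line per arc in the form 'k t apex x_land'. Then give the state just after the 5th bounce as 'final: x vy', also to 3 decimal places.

Arc 1: start y=10.980, vy=5.670 → t=2.154, apex=12.587, x_land=8.938, impact vy=-15.867
  bounce: vy ← 0.54·15.867 = 8.568
Arc 2: start y=0.000, vy=8.568 → t=1.714, apex=3.670, x_land=16.049, impact vy=-8.568
  bounce: vy ← 0.54·8.568 = 4.627
Arc 3: start y=0.000, vy=4.627 → t=0.925, apex=1.070, x_land=19.889, impact vy=-4.627
  bounce: vy ← 0.54·4.627 = 2.498
Arc 4: start y=0.000, vy=2.498 → t=0.500, apex=0.312, x_land=21.963, impact vy=-2.498
  bounce: vy ← 0.54·2.498 = 1.349
Arc 5: start y=0.000, vy=1.349 → t=0.270, apex=0.091, x_land=23.083, impact vy=-1.349
  bounce: vy ← 0.54·1.349 = 0.729

1 2.154 12.587 8.938
2 1.714 3.670 16.049
3 0.925 1.070 19.889
4 0.500 0.312 21.963
5 0.270 0.091 23.083
final: 23.083 0.729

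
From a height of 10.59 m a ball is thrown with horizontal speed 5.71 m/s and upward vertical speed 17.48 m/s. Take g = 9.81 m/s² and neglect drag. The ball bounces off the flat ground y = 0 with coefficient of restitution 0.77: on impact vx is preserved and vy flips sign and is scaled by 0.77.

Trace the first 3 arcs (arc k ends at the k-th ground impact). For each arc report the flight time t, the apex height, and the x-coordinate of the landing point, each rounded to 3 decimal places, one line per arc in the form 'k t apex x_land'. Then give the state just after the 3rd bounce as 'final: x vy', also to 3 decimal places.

1 4.091 26.163 23.362
2 3.557 15.512 43.671
3 2.739 9.197 59.309
final: 59.309 10.344

Arc 1: start y=10.590, vy=17.480 → t=4.091, apex=26.163, x_land=23.362, impact vy=-22.657
  bounce: vy ← 0.77·22.657 = 17.446
Arc 2: start y=0.000, vy=17.446 → t=3.557, apex=15.512, x_land=43.671, impact vy=-17.446
  bounce: vy ← 0.77·17.446 = 13.433
Arc 3: start y=0.000, vy=13.433 → t=2.739, apex=9.197, x_land=59.309, impact vy=-13.433
  bounce: vy ← 0.77·13.433 = 10.344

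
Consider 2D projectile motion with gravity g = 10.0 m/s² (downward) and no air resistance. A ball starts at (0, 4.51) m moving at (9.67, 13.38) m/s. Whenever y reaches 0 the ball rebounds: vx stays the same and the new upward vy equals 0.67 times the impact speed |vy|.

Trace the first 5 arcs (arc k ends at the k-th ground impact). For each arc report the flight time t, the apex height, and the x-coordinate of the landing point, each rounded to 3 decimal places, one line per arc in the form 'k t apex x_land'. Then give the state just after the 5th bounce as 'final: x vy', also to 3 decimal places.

Arc 1: start y=4.510, vy=13.380 → t=2.979, apex=13.461, x_land=28.805, impact vy=-16.408
  bounce: vy ← 0.67·16.408 = 10.993
Arc 2: start y=0.000, vy=10.993 → t=2.199, apex=6.043, x_land=50.066, impact vy=-10.993
  bounce: vy ← 0.67·10.993 = 7.366
Arc 3: start y=0.000, vy=7.366 → t=1.473, apex=2.713, x_land=64.311, impact vy=-7.366
  bounce: vy ← 0.67·7.366 = 4.935
Arc 4: start y=0.000, vy=4.935 → t=0.987, apex=1.218, x_land=73.855, impact vy=-4.935
  bounce: vy ← 0.67·4.935 = 3.306
Arc 5: start y=0.000, vy=3.306 → t=0.661, apex=0.547, x_land=80.250, impact vy=-3.306
  bounce: vy ← 0.67·3.306 = 2.215

1 2.979 13.461 28.805
2 2.199 6.043 50.066
3 1.473 2.713 64.311
4 0.987 1.218 73.855
5 0.661 0.547 80.250
final: 80.250 2.215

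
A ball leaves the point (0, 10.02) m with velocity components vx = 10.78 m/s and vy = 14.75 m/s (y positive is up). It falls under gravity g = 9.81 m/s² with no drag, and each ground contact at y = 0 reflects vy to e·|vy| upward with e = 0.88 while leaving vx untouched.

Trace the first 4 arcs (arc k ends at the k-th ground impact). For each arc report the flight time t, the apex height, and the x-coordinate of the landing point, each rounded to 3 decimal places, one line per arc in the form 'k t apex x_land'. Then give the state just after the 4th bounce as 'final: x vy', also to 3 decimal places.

Arc 1: start y=10.020, vy=14.750 → t=3.578, apex=21.109, x_land=38.572, impact vy=-20.351
  bounce: vy ← 0.88·20.351 = 17.909
Arc 2: start y=0.000, vy=17.909 → t=3.651, apex=16.347, x_land=77.930, impact vy=-17.909
  bounce: vy ← 0.88·17.909 = 15.760
Arc 3: start y=0.000, vy=15.760 → t=3.213, apex=12.659, x_land=112.566, impact vy=-15.760
  bounce: vy ← 0.88·15.760 = 13.868
Arc 4: start y=0.000, vy=13.868 → t=2.827, apex=9.803, x_land=143.046, impact vy=-13.868
  bounce: vy ← 0.88·13.868 = 12.204

1 3.578 21.109 38.572
2 3.651 16.347 77.930
3 3.213 12.659 112.566
4 2.827 9.803 143.046
final: 143.046 12.204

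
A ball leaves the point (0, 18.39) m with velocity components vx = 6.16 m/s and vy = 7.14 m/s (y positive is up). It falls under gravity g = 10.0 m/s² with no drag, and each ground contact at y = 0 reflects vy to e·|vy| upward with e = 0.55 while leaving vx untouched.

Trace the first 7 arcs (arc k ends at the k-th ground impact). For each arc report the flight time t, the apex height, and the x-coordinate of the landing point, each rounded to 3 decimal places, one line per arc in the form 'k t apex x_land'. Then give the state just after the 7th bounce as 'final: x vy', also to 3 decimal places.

Arc 1: start y=18.390, vy=7.140 → t=2.760, apex=20.939, x_land=17.004, impact vy=-20.464
  bounce: vy ← 0.55·20.464 = 11.255
Arc 2: start y=0.000, vy=11.255 → t=2.251, apex=6.334, x_land=30.871, impact vy=-11.255
  bounce: vy ← 0.55·11.255 = 6.190
Arc 3: start y=0.000, vy=6.190 → t=1.238, apex=1.916, x_land=38.497, impact vy=-6.190
  bounce: vy ← 0.55·6.190 = 3.405
Arc 4: start y=0.000, vy=3.405 → t=0.681, apex=0.580, x_land=42.692, impact vy=-3.405
  bounce: vy ← 0.55·3.405 = 1.873
Arc 5: start y=0.000, vy=1.873 → t=0.375, apex=0.175, x_land=44.999, impact vy=-1.873
  bounce: vy ← 0.55·1.873 = 1.030
Arc 6: start y=0.000, vy=1.030 → t=0.206, apex=0.053, x_land=46.268, impact vy=-1.030
  bounce: vy ← 0.55·1.030 = 0.566
Arc 7: start y=0.000, vy=0.566 → t=0.113, apex=0.016, x_land=46.966, impact vy=-0.566
  bounce: vy ← 0.55·0.566 = 0.312

1 2.760 20.939 17.004
2 2.251 6.334 30.871
3 1.238 1.916 38.497
4 0.681 0.580 42.692
5 0.375 0.175 44.999
6 0.206 0.053 46.268
7 0.113 0.016 46.966
final: 46.966 0.312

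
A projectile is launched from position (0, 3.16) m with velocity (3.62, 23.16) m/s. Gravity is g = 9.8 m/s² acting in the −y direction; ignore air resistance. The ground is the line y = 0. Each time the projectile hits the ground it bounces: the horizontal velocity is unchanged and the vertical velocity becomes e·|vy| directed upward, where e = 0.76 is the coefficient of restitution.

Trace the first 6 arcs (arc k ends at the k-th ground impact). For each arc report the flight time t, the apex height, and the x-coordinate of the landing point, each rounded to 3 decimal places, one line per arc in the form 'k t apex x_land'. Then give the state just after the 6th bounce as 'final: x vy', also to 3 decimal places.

Arc 1: start y=3.160, vy=23.160 → t=4.859, apex=30.527, x_land=17.590, impact vy=-24.461
  bounce: vy ← 0.76·24.461 = 18.590
Arc 2: start y=0.000, vy=18.590 → t=3.794, apex=17.632, x_land=31.324, impact vy=-18.590
  bounce: vy ← 0.76·18.590 = 14.128
Arc 3: start y=0.000, vy=14.128 → t=2.883, apex=10.184, x_land=41.762, impact vy=-14.128
  bounce: vy ← 0.76·14.128 = 10.738
Arc 4: start y=0.000, vy=10.738 → t=2.191, apex=5.882, x_land=49.695, impact vy=-10.738
  bounce: vy ← 0.76·10.738 = 8.161
Arc 5: start y=0.000, vy=8.161 → t=1.665, apex=3.398, x_land=55.724, impact vy=-8.161
  bounce: vy ← 0.76·8.161 = 6.202
Arc 6: start y=0.000, vy=6.202 → t=1.266, apex=1.963, x_land=60.306, impact vy=-6.202
  bounce: vy ← 0.76·6.202 = 4.714

1 4.859 30.527 17.590
2 3.794 17.632 31.324
3 2.883 10.184 41.762
4 2.191 5.882 49.695
5 1.665 3.398 55.724
6 1.266 1.963 60.306
final: 60.306 4.714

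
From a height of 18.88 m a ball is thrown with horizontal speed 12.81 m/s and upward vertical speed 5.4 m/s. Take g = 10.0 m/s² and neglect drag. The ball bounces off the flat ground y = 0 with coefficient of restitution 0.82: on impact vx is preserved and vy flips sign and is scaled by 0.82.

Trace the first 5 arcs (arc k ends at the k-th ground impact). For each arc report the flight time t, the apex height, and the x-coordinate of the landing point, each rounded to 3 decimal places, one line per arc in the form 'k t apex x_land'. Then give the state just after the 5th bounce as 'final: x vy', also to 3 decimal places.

Arc 1: start y=18.880, vy=5.400 → t=2.557, apex=20.338, x_land=32.753, impact vy=-20.168
  bounce: vy ← 0.82·20.168 = 16.538
Arc 2: start y=0.000, vy=16.538 → t=3.308, apex=13.675, x_land=75.123, impact vy=-16.538
  bounce: vy ← 0.82·16.538 = 13.561
Arc 3: start y=0.000, vy=13.561 → t=2.712, apex=9.195, x_land=109.867, impact vy=-13.561
  bounce: vy ← 0.82·13.561 = 11.120
Arc 4: start y=0.000, vy=11.120 → t=2.224, apex=6.183, x_land=138.357, impact vy=-11.120
  bounce: vy ← 0.82·11.120 = 9.119
Arc 5: start y=0.000, vy=9.119 → t=1.824, apex=4.157, x_land=161.719, impact vy=-9.119
  bounce: vy ← 0.82·9.119 = 7.477

1 2.557 20.338 32.753
2 3.308 13.675 75.123
3 2.712 9.195 109.867
4 2.224 6.183 138.357
5 1.824 4.157 161.719
final: 161.719 7.477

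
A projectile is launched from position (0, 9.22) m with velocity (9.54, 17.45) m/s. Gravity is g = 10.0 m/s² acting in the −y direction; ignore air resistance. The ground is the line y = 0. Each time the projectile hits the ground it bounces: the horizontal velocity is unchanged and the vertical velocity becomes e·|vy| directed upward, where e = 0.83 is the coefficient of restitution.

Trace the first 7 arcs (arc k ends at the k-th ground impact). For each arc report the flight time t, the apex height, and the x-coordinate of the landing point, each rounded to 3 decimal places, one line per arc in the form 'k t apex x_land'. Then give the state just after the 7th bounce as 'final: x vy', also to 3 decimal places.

Arc 1: start y=9.220, vy=17.450 → t=3.956, apex=24.445, x_land=37.741, impact vy=-22.111
  bounce: vy ← 0.83·22.111 = 18.352
Arc 2: start y=0.000, vy=18.352 → t=3.670, apex=16.840, x_land=72.757, impact vy=-18.352
  bounce: vy ← 0.83·18.352 = 15.232
Arc 3: start y=0.000, vy=15.232 → t=3.046, apex=11.601, x_land=101.821, impact vy=-15.232
  bounce: vy ← 0.83·15.232 = 12.643
Arc 4: start y=0.000, vy=12.643 → t=2.529, apex=7.992, x_land=125.943, impact vy=-12.643
  bounce: vy ← 0.83·12.643 = 10.494
Arc 5: start y=0.000, vy=10.494 → t=2.099, apex=5.506, x_land=145.965, impact vy=-10.494
  bounce: vy ← 0.83·10.494 = 8.710
Arc 6: start y=0.000, vy=8.710 → t=1.742, apex=3.793, x_land=162.583, impact vy=-8.710
  bounce: vy ← 0.83·8.710 = 7.229
Arc 7: start y=0.000, vy=7.229 → t=1.446, apex=2.613, x_land=176.376, impact vy=-7.229
  bounce: vy ← 0.83·7.229 = 6.000

1 3.956 24.445 37.741
2 3.670 16.840 72.757
3 3.046 11.601 101.821
4 2.529 7.992 125.943
5 2.099 5.506 145.965
6 1.742 3.793 162.583
7 1.446 2.613 176.376
final: 176.376 6.000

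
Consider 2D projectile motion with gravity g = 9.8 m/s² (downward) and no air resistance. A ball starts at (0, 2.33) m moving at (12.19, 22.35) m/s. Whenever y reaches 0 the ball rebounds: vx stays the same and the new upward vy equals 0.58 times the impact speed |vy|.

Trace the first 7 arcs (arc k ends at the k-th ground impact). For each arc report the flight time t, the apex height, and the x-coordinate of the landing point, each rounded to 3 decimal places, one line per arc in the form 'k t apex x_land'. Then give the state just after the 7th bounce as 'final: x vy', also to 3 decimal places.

1 4.663 27.816 56.844
2 2.764 9.357 90.535
3 1.603 3.148 110.076
4 0.930 1.059 121.409
5 0.539 0.356 127.983
6 0.313 0.120 131.795
7 0.181 0.040 134.007
final: 134.007 0.516

Arc 1: start y=2.330, vy=22.350 → t=4.663, apex=27.816, x_land=56.844, impact vy=-23.349
  bounce: vy ← 0.58·23.349 = 13.543
Arc 2: start y=0.000, vy=13.543 → t=2.764, apex=9.357, x_land=90.535, impact vy=-13.543
  bounce: vy ← 0.58·13.543 = 7.855
Arc 3: start y=0.000, vy=7.855 → t=1.603, apex=3.148, x_land=110.076, impact vy=-7.855
  bounce: vy ← 0.58·7.855 = 4.556
Arc 4: start y=0.000, vy=4.556 → t=0.930, apex=1.059, x_land=121.409, impact vy=-4.556
  bounce: vy ← 0.58·4.556 = 2.642
Arc 5: start y=0.000, vy=2.642 → t=0.539, apex=0.356, x_land=127.983, impact vy=-2.642
  bounce: vy ← 0.58·2.642 = 1.533
Arc 6: start y=0.000, vy=1.533 → t=0.313, apex=0.120, x_land=131.795, impact vy=-1.533
  bounce: vy ← 0.58·1.533 = 0.889
Arc 7: start y=0.000, vy=0.889 → t=0.181, apex=0.040, x_land=134.007, impact vy=-0.889
  bounce: vy ← 0.58·0.889 = 0.516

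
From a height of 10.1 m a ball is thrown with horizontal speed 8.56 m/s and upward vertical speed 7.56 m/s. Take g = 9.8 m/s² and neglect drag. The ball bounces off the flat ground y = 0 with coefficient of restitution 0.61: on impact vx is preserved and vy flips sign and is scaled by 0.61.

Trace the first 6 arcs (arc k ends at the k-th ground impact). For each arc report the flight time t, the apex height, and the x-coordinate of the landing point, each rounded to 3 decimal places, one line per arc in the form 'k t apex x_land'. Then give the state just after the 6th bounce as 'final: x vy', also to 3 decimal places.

Arc 1: start y=10.100, vy=7.560 → t=2.401, apex=13.016, x_land=20.555, impact vy=-15.972
  bounce: vy ← 0.61·15.972 = 9.743
Arc 2: start y=0.000, vy=9.743 → t=1.988, apex=4.843, x_land=37.575, impact vy=-9.743
  bounce: vy ← 0.61·9.743 = 5.943
Arc 3: start y=0.000, vy=5.943 → t=1.213, apex=1.802, x_land=47.958, impact vy=-5.943
  bounce: vy ← 0.61·5.943 = 3.625
Arc 4: start y=0.000, vy=3.625 → t=0.740, apex=0.671, x_land=54.291, impact vy=-3.625
  bounce: vy ← 0.61·3.625 = 2.211
Arc 5: start y=0.000, vy=2.211 → t=0.451, apex=0.250, x_land=58.155, impact vy=-2.211
  bounce: vy ← 0.61·2.211 = 1.349
Arc 6: start y=0.000, vy=1.349 → t=0.275, apex=0.093, x_land=60.511, impact vy=-1.349
  bounce: vy ← 0.61·1.349 = 0.823

1 2.401 13.016 20.555
2 1.988 4.843 37.575
3 1.213 1.802 47.958
4 0.740 0.671 54.291
5 0.451 0.250 58.155
6 0.275 0.093 60.511
final: 60.511 0.823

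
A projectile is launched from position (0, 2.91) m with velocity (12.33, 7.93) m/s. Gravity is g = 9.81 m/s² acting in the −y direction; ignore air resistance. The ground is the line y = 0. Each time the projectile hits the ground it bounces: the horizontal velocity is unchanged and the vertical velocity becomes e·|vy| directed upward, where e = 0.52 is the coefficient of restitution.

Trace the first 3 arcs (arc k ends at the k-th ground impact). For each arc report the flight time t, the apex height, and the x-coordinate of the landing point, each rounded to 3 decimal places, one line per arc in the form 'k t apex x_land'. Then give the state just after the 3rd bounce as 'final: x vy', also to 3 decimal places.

Arc 1: start y=2.910, vy=7.930 → t=1.925, apex=6.115, x_land=23.734, impact vy=-10.953
  bounce: vy ← 0.52·10.953 = 5.696
Arc 2: start y=0.000, vy=5.696 → t=1.161, apex=1.654, x_land=38.052, impact vy=-5.696
  bounce: vy ← 0.52·5.696 = 2.962
Arc 3: start y=0.000, vy=2.962 → t=0.604, apex=0.447, x_land=45.498, impact vy=-2.962
  bounce: vy ← 0.52·2.962 = 1.540

1 1.925 6.115 23.734
2 1.161 1.654 38.052
3 0.604 0.447 45.498
final: 45.498 1.540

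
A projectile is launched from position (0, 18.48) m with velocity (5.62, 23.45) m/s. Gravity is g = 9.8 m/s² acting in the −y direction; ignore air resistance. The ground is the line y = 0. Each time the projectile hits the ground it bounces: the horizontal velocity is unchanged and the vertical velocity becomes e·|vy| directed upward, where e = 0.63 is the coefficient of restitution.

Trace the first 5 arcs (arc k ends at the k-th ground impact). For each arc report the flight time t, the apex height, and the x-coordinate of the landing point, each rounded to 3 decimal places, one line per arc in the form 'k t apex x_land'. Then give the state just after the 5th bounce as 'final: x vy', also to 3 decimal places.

Arc 1: start y=18.480, vy=23.450 → t=5.475, apex=46.536, x_land=30.767, impact vy=-30.201
  bounce: vy ← 0.63·30.201 = 19.027
Arc 2: start y=0.000, vy=19.027 → t=3.883, apex=18.470, x_land=52.590, impact vy=-19.027
  bounce: vy ← 0.63·19.027 = 11.987
Arc 3: start y=0.000, vy=11.987 → t=2.446, apex=7.331, x_land=66.338, impact vy=-11.987
  bounce: vy ← 0.63·11.987 = 7.552
Arc 4: start y=0.000, vy=7.552 → t=1.541, apex=2.910, x_land=74.999, impact vy=-7.552
  bounce: vy ← 0.63·7.552 = 4.758
Arc 5: start y=0.000, vy=4.758 → t=0.971, apex=1.155, x_land=80.456, impact vy=-4.758
  bounce: vy ← 0.63·4.758 = 2.997

1 5.475 46.536 30.767
2 3.883 18.470 52.590
3 2.446 7.331 66.338
4 1.541 2.910 74.999
5 0.971 1.155 80.456
final: 80.456 2.997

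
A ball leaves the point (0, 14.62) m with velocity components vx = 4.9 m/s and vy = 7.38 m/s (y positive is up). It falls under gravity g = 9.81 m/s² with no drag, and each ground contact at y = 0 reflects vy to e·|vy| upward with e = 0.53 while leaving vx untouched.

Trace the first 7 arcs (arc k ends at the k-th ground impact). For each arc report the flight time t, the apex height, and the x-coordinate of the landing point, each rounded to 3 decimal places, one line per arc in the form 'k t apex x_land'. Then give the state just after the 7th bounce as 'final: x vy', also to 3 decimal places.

1 2.636 17.396 12.914
2 1.996 4.887 22.696
3 1.058 1.373 27.880
4 0.561 0.386 30.627
5 0.297 0.108 32.084
6 0.158 0.030 32.856
7 0.083 0.009 33.265
final: 33.265 0.217

Arc 1: start y=14.620, vy=7.380 → t=2.636, apex=17.396, x_land=12.914, impact vy=-18.475
  bounce: vy ← 0.53·18.475 = 9.792
Arc 2: start y=0.000, vy=9.792 → t=1.996, apex=4.887, x_land=22.696, impact vy=-9.792
  bounce: vy ← 0.53·9.792 = 5.189
Arc 3: start y=0.000, vy=5.189 → t=1.058, apex=1.373, x_land=27.880, impact vy=-5.189
  bounce: vy ← 0.53·5.189 = 2.750
Arc 4: start y=0.000, vy=2.750 → t=0.561, apex=0.386, x_land=30.627, impact vy=-2.750
  bounce: vy ← 0.53·2.750 = 1.458
Arc 5: start y=0.000, vy=1.458 → t=0.297, apex=0.108, x_land=32.084, impact vy=-1.458
  bounce: vy ← 0.53·1.458 = 0.773
Arc 6: start y=0.000, vy=0.773 → t=0.158, apex=0.030, x_land=32.856, impact vy=-0.773
  bounce: vy ← 0.53·0.773 = 0.409
Arc 7: start y=0.000, vy=0.409 → t=0.083, apex=0.009, x_land=33.265, impact vy=-0.409
  bounce: vy ← 0.53·0.409 = 0.217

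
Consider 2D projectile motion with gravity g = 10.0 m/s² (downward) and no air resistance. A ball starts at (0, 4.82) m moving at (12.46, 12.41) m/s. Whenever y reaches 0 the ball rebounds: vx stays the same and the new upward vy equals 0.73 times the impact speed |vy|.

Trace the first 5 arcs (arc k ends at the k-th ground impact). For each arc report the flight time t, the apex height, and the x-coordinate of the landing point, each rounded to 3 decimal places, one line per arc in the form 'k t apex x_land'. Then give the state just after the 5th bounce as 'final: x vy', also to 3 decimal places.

Arc 1: start y=4.820, vy=12.410 → t=2.823, apex=12.520, x_land=35.180, impact vy=-15.824
  bounce: vy ← 0.73·15.824 = 11.552
Arc 2: start y=0.000, vy=11.552 → t=2.310, apex=6.672, x_land=63.967, impact vy=-11.552
  bounce: vy ← 0.73·11.552 = 8.433
Arc 3: start y=0.000, vy=8.433 → t=1.687, apex=3.556, x_land=84.981, impact vy=-8.433
  bounce: vy ← 0.73·8.433 = 6.156
Arc 4: start y=0.000, vy=6.156 → t=1.231, apex=1.895, x_land=100.322, impact vy=-6.156
  bounce: vy ← 0.73·6.156 = 4.494
Arc 5: start y=0.000, vy=4.494 → t=0.899, apex=1.010, x_land=111.520, impact vy=-4.494
  bounce: vy ← 0.73·4.494 = 3.280

1 2.823 12.520 35.180
2 2.310 6.672 63.967
3 1.687 3.556 84.981
4 1.231 1.895 100.322
5 0.899 1.010 111.520
final: 111.520 3.280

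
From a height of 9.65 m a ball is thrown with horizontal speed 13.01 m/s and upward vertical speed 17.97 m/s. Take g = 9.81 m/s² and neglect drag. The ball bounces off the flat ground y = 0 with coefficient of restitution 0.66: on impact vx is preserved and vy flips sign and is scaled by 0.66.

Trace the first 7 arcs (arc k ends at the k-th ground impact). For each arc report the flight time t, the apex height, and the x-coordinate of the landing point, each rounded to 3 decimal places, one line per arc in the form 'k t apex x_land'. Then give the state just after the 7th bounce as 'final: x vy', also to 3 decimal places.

1 4.139 26.109 53.848
2 3.045 11.373 93.469
3 2.010 4.954 119.618
4 1.327 2.158 136.877
5 0.876 0.940 148.268
6 0.578 0.409 155.786
7 0.381 0.178 160.748
final: 160.748 1.235

Arc 1: start y=9.650, vy=17.970 → t=4.139, apex=26.109, x_land=53.848, impact vy=-22.633
  bounce: vy ← 0.66·22.633 = 14.938
Arc 2: start y=0.000, vy=14.938 → t=3.045, apex=11.373, x_land=93.469, impact vy=-14.938
  bounce: vy ← 0.66·14.938 = 9.859
Arc 3: start y=0.000, vy=9.859 → t=2.010, apex=4.954, x_land=119.618, impact vy=-9.859
  bounce: vy ← 0.66·9.859 = 6.507
Arc 4: start y=0.000, vy=6.507 → t=1.327, apex=2.158, x_land=136.877, impact vy=-6.507
  bounce: vy ← 0.66·6.507 = 4.295
Arc 5: start y=0.000, vy=4.295 → t=0.876, apex=0.940, x_land=148.268, impact vy=-4.295
  bounce: vy ← 0.66·4.295 = 2.834
Arc 6: start y=0.000, vy=2.834 → t=0.578, apex=0.409, x_land=155.786, impact vy=-2.834
  bounce: vy ← 0.66·2.834 = 1.871
Arc 7: start y=0.000, vy=1.871 → t=0.381, apex=0.178, x_land=160.748, impact vy=-1.871
  bounce: vy ← 0.66·1.871 = 1.235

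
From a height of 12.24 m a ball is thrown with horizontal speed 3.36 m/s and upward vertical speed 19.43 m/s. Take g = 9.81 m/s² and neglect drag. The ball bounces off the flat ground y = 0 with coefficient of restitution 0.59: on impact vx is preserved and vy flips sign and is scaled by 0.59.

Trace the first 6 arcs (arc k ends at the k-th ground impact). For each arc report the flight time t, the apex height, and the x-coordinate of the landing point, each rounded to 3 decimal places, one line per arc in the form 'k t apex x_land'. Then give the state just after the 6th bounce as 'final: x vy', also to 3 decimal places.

Arc 1: start y=12.240, vy=19.430 → t=4.514, apex=31.482, x_land=15.167, impact vy=-24.853
  bounce: vy ← 0.59·24.853 = 14.663
Arc 2: start y=0.000, vy=14.663 → t=2.989, apex=10.959, x_land=25.212, impact vy=-14.663
  bounce: vy ← 0.59·14.663 = 8.651
Arc 3: start y=0.000, vy=8.651 → t=1.764, apex=3.815, x_land=31.138, impact vy=-8.651
  bounce: vy ← 0.59·8.651 = 5.104
Arc 4: start y=0.000, vy=5.104 → t=1.041, apex=1.328, x_land=34.635, impact vy=-5.104
  bounce: vy ← 0.59·5.104 = 3.012
Arc 5: start y=0.000, vy=3.012 → t=0.614, apex=0.462, x_land=36.698, impact vy=-3.012
  bounce: vy ← 0.59·3.012 = 1.777
Arc 6: start y=0.000, vy=1.777 → t=0.362, apex=0.161, x_land=37.915, impact vy=-1.777
  bounce: vy ← 0.59·1.777 = 1.048

1 4.514 31.482 15.167
2 2.989 10.959 25.212
3 1.764 3.815 31.138
4 1.041 1.328 34.635
5 0.614 0.462 36.698
6 0.362 0.161 37.915
final: 37.915 1.048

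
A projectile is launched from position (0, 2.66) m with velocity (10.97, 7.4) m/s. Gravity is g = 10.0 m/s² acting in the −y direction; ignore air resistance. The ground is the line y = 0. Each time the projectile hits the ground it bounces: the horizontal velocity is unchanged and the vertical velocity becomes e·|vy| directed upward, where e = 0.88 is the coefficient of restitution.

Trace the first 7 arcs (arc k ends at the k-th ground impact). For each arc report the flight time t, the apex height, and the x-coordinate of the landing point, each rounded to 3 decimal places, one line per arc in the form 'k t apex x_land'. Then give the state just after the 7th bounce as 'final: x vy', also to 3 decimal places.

1 1.779 5.398 19.516
2 1.829 4.180 39.577
3 1.609 3.237 57.231
4 1.416 2.507 72.766
5 1.246 1.941 86.437
6 1.097 1.503 98.467
7 0.965 1.164 109.054
final: 109.054 4.246

Arc 1: start y=2.660, vy=7.400 → t=1.779, apex=5.398, x_land=19.516, impact vy=-10.390
  bounce: vy ← 0.88·10.390 = 9.144
Arc 2: start y=0.000, vy=9.144 → t=1.829, apex=4.180, x_land=39.577, impact vy=-9.144
  bounce: vy ← 0.88·9.144 = 8.046
Arc 3: start y=0.000, vy=8.046 → t=1.609, apex=3.237, x_land=57.231, impact vy=-8.046
  bounce: vy ← 0.88·8.046 = 7.081
Arc 4: start y=0.000, vy=7.081 → t=1.416, apex=2.507, x_land=72.766, impact vy=-7.081
  bounce: vy ← 0.88·7.081 = 6.231
Arc 5: start y=0.000, vy=6.231 → t=1.246, apex=1.941, x_land=86.437, impact vy=-6.231
  bounce: vy ← 0.88·6.231 = 5.483
Arc 6: start y=0.000, vy=5.483 → t=1.097, apex=1.503, x_land=98.467, impact vy=-5.483
  bounce: vy ← 0.88·5.483 = 4.825
Arc 7: start y=0.000, vy=4.825 → t=0.965, apex=1.164, x_land=109.054, impact vy=-4.825
  bounce: vy ← 0.88·4.825 = 4.246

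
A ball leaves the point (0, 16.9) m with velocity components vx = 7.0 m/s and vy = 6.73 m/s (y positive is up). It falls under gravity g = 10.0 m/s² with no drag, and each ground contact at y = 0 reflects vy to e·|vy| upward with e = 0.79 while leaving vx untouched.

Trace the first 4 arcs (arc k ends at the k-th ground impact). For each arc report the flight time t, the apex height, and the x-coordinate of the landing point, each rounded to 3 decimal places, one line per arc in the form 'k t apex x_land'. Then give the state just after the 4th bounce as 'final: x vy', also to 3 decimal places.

1 2.631 19.165 18.416
2 3.093 11.961 40.069
3 2.444 7.465 57.175
4 1.931 4.659 70.688
final: 70.688 7.626

Arc 1: start y=16.900, vy=6.730 → t=2.631, apex=19.165, x_land=18.416, impact vy=-19.578
  bounce: vy ← 0.79·19.578 = 15.467
Arc 2: start y=0.000, vy=15.467 → t=3.093, apex=11.961, x_land=40.069, impact vy=-15.467
  bounce: vy ← 0.79·15.467 = 12.219
Arc 3: start y=0.000, vy=12.219 → t=2.444, apex=7.465, x_land=57.175, impact vy=-12.219
  bounce: vy ← 0.79·12.219 = 9.653
Arc 4: start y=0.000, vy=9.653 → t=1.931, apex=4.659, x_land=70.688, impact vy=-9.653
  bounce: vy ← 0.79·9.653 = 7.626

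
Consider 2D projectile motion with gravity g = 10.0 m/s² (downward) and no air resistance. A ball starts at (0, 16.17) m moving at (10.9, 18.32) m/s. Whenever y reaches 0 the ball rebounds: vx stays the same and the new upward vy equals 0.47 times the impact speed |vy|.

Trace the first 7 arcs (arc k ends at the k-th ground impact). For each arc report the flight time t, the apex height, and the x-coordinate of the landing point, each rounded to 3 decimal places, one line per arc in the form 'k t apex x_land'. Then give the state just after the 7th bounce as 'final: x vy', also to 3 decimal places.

Arc 1: start y=16.170, vy=18.320 → t=4.399, apex=32.951, x_land=47.951, impact vy=-25.671
  bounce: vy ← 0.47·25.671 = 12.066
Arc 2: start y=0.000, vy=12.066 → t=2.413, apex=7.279, x_land=74.254, impact vy=-12.066
  bounce: vy ← 0.47·12.066 = 5.671
Arc 3: start y=0.000, vy=5.671 → t=1.134, apex=1.608, x_land=86.616, impact vy=-5.671
  bounce: vy ← 0.47·5.671 = 2.665
Arc 4: start y=0.000, vy=2.665 → t=0.533, apex=0.355, x_land=92.426, impact vy=-2.665
  bounce: vy ← 0.47·2.665 = 1.253
Arc 5: start y=0.000, vy=1.253 → t=0.251, apex=0.078, x_land=95.157, impact vy=-1.253
  bounce: vy ← 0.47·1.253 = 0.589
Arc 6: start y=0.000, vy=0.589 → t=0.118, apex=0.017, x_land=96.441, impact vy=-0.589
  bounce: vy ← 0.47·0.589 = 0.277
Arc 7: start y=0.000, vy=0.277 → t=0.055, apex=0.004, x_land=97.044, impact vy=-0.277
  bounce: vy ← 0.47·0.277 = 0.130

1 4.399 32.951 47.951
2 2.413 7.279 74.254
3 1.134 1.608 86.616
4 0.533 0.355 92.426
5 0.251 0.078 95.157
6 0.118 0.017 96.441
7 0.055 0.004 97.044
final: 97.044 0.130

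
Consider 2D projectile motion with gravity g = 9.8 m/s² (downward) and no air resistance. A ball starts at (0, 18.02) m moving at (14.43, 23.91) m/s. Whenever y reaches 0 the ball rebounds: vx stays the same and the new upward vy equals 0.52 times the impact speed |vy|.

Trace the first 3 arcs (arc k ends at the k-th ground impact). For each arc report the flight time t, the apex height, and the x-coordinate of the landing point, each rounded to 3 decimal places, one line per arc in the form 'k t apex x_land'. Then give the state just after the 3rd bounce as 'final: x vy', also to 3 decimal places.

Arc 1: start y=18.020, vy=23.910 → t=5.543, apex=47.188, x_land=79.986, impact vy=-30.412
  bounce: vy ← 0.52·30.412 = 15.814
Arc 2: start y=0.000, vy=15.814 → t=3.227, apex=12.760, x_land=126.557, impact vy=-15.814
  bounce: vy ← 0.52·15.814 = 8.223
Arc 3: start y=0.000, vy=8.223 → t=1.678, apex=3.450, x_land=150.774, impact vy=-8.223
  bounce: vy ← 0.52·8.223 = 4.276

1 5.543 47.188 79.986
2 3.227 12.760 126.557
3 1.678 3.450 150.774
final: 150.774 4.276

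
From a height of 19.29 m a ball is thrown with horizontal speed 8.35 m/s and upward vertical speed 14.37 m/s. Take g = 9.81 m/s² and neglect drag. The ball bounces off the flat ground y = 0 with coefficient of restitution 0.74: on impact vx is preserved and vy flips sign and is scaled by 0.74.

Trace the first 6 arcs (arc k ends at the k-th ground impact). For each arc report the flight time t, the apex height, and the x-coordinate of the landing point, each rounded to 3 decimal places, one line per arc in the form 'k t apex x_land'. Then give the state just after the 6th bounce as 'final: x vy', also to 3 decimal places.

Arc 1: start y=19.290, vy=14.370 → t=3.930, apex=29.815, x_land=32.818, impact vy=-24.186
  bounce: vy ← 0.74·24.186 = 17.898
Arc 2: start y=0.000, vy=17.898 → t=3.649, apex=16.327, x_land=63.286, impact vy=-17.898
  bounce: vy ← 0.74·17.898 = 13.244
Arc 3: start y=0.000, vy=13.244 → t=2.700, apex=8.940, x_land=85.832, impact vy=-13.244
  bounce: vy ← 0.74·13.244 = 9.801
Arc 4: start y=0.000, vy=9.801 → t=1.998, apex=4.896, x_land=102.517, impact vy=-9.801
  bounce: vy ← 0.74·9.801 = 7.253
Arc 5: start y=0.000, vy=7.253 → t=1.479, apex=2.681, x_land=114.863, impact vy=-7.253
  bounce: vy ← 0.74·7.253 = 5.367
Arc 6: start y=0.000, vy=5.367 → t=1.094, apex=1.468, x_land=123.999, impact vy=-5.367
  bounce: vy ← 0.74·5.367 = 3.972

1 3.930 29.815 32.818
2 3.649 16.327 63.286
3 2.700 8.940 85.832
4 1.998 4.896 102.517
5 1.479 2.681 114.863
6 1.094 1.468 123.999
final: 123.999 3.972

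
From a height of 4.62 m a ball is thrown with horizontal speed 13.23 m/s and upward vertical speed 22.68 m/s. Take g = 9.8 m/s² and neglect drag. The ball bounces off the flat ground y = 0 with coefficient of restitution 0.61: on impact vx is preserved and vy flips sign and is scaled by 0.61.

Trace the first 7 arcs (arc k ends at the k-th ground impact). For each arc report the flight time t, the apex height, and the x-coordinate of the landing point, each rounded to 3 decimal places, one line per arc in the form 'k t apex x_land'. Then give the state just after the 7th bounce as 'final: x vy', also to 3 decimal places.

Arc 1: start y=4.620, vy=22.680 → t=4.824, apex=30.864, x_land=63.822, impact vy=-24.595
  bounce: vy ← 0.61·24.595 = 15.003
Arc 2: start y=0.000, vy=15.003 → t=3.062, apex=11.484, x_land=104.330, impact vy=-15.003
  bounce: vy ← 0.61·15.003 = 9.152
Arc 3: start y=0.000, vy=9.152 → t=1.868, apex=4.273, x_land=129.041, impact vy=-9.152
  bounce: vy ← 0.61·9.152 = 5.583
Arc 4: start y=0.000, vy=5.583 → t=1.139, apex=1.590, x_land=144.114, impact vy=-5.583
  bounce: vy ← 0.61·5.583 = 3.405
Arc 5: start y=0.000, vy=3.405 → t=0.695, apex=0.592, x_land=153.309, impact vy=-3.405
  bounce: vy ← 0.61·3.405 = 2.077
Arc 6: start y=0.000, vy=2.077 → t=0.424, apex=0.220, x_land=158.917, impact vy=-2.077
  bounce: vy ← 0.61·2.077 = 1.267
Arc 7: start y=0.000, vy=1.267 → t=0.259, apex=0.082, x_land=162.339, impact vy=-1.267
  bounce: vy ← 0.61·1.267 = 0.773

1 4.824 30.864 63.822
2 3.062 11.484 104.330
3 1.868 4.273 129.041
4 1.139 1.590 144.114
5 0.695 0.592 153.309
6 0.424 0.220 158.917
7 0.259 0.082 162.339
final: 162.339 0.773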